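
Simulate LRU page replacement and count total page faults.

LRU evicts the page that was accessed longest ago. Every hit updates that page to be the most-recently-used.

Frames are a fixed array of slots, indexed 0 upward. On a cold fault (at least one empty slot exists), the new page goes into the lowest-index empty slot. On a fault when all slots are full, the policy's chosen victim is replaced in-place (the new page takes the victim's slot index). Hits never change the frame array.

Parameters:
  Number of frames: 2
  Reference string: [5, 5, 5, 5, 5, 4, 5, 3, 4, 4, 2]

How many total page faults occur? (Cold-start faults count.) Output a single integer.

Answer: 5

Derivation:
Step 0: ref 5 → FAULT, frames=[5,-]
Step 1: ref 5 → HIT, frames=[5,-]
Step 2: ref 5 → HIT, frames=[5,-]
Step 3: ref 5 → HIT, frames=[5,-]
Step 4: ref 5 → HIT, frames=[5,-]
Step 5: ref 4 → FAULT, frames=[5,4]
Step 6: ref 5 → HIT, frames=[5,4]
Step 7: ref 3 → FAULT (evict 4), frames=[5,3]
Step 8: ref 4 → FAULT (evict 5), frames=[4,3]
Step 9: ref 4 → HIT, frames=[4,3]
Step 10: ref 2 → FAULT (evict 3), frames=[4,2]
Total faults: 5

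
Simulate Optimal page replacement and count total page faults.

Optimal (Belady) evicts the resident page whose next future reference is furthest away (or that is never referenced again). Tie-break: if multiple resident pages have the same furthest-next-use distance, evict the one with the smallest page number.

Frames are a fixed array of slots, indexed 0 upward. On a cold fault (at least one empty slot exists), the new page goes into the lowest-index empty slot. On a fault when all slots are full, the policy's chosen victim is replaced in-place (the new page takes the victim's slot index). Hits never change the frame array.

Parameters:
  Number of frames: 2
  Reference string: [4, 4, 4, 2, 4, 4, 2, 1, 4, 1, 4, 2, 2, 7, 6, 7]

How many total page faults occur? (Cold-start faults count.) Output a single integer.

Step 0: ref 4 → FAULT, frames=[4,-]
Step 1: ref 4 → HIT, frames=[4,-]
Step 2: ref 4 → HIT, frames=[4,-]
Step 3: ref 2 → FAULT, frames=[4,2]
Step 4: ref 4 → HIT, frames=[4,2]
Step 5: ref 4 → HIT, frames=[4,2]
Step 6: ref 2 → HIT, frames=[4,2]
Step 7: ref 1 → FAULT (evict 2), frames=[4,1]
Step 8: ref 4 → HIT, frames=[4,1]
Step 9: ref 1 → HIT, frames=[4,1]
Step 10: ref 4 → HIT, frames=[4,1]
Step 11: ref 2 → FAULT (evict 1), frames=[4,2]
Step 12: ref 2 → HIT, frames=[4,2]
Step 13: ref 7 → FAULT (evict 2), frames=[4,7]
Step 14: ref 6 → FAULT (evict 4), frames=[6,7]
Step 15: ref 7 → HIT, frames=[6,7]
Total faults: 6

Answer: 6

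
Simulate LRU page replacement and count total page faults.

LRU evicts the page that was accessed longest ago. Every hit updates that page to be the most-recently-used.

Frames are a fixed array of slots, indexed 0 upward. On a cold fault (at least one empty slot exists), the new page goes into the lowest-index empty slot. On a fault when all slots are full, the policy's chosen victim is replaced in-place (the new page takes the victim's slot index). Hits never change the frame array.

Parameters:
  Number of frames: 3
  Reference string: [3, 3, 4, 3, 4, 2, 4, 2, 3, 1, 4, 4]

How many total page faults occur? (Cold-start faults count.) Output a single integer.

Step 0: ref 3 → FAULT, frames=[3,-,-]
Step 1: ref 3 → HIT, frames=[3,-,-]
Step 2: ref 4 → FAULT, frames=[3,4,-]
Step 3: ref 3 → HIT, frames=[3,4,-]
Step 4: ref 4 → HIT, frames=[3,4,-]
Step 5: ref 2 → FAULT, frames=[3,4,2]
Step 6: ref 4 → HIT, frames=[3,4,2]
Step 7: ref 2 → HIT, frames=[3,4,2]
Step 8: ref 3 → HIT, frames=[3,4,2]
Step 9: ref 1 → FAULT (evict 4), frames=[3,1,2]
Step 10: ref 4 → FAULT (evict 2), frames=[3,1,4]
Step 11: ref 4 → HIT, frames=[3,1,4]
Total faults: 5

Answer: 5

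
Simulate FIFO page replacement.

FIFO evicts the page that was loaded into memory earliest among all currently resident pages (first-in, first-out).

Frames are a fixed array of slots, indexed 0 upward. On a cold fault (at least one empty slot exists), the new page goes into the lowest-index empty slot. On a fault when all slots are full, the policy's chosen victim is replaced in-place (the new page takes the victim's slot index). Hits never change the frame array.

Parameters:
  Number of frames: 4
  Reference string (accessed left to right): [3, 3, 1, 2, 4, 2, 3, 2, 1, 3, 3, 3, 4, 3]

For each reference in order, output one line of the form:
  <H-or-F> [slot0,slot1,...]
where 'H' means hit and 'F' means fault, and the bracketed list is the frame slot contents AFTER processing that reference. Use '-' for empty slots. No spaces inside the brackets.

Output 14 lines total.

F [3,-,-,-]
H [3,-,-,-]
F [3,1,-,-]
F [3,1,2,-]
F [3,1,2,4]
H [3,1,2,4]
H [3,1,2,4]
H [3,1,2,4]
H [3,1,2,4]
H [3,1,2,4]
H [3,1,2,4]
H [3,1,2,4]
H [3,1,2,4]
H [3,1,2,4]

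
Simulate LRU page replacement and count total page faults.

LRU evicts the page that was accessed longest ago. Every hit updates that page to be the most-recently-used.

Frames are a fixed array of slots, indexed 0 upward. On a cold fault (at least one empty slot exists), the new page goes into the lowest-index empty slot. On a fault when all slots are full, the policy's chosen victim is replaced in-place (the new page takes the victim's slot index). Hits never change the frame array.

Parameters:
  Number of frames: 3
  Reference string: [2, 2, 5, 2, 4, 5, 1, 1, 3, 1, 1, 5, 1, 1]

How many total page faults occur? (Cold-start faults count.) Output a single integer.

Answer: 5

Derivation:
Step 0: ref 2 → FAULT, frames=[2,-,-]
Step 1: ref 2 → HIT, frames=[2,-,-]
Step 2: ref 5 → FAULT, frames=[2,5,-]
Step 3: ref 2 → HIT, frames=[2,5,-]
Step 4: ref 4 → FAULT, frames=[2,5,4]
Step 5: ref 5 → HIT, frames=[2,5,4]
Step 6: ref 1 → FAULT (evict 2), frames=[1,5,4]
Step 7: ref 1 → HIT, frames=[1,5,4]
Step 8: ref 3 → FAULT (evict 4), frames=[1,5,3]
Step 9: ref 1 → HIT, frames=[1,5,3]
Step 10: ref 1 → HIT, frames=[1,5,3]
Step 11: ref 5 → HIT, frames=[1,5,3]
Step 12: ref 1 → HIT, frames=[1,5,3]
Step 13: ref 1 → HIT, frames=[1,5,3]
Total faults: 5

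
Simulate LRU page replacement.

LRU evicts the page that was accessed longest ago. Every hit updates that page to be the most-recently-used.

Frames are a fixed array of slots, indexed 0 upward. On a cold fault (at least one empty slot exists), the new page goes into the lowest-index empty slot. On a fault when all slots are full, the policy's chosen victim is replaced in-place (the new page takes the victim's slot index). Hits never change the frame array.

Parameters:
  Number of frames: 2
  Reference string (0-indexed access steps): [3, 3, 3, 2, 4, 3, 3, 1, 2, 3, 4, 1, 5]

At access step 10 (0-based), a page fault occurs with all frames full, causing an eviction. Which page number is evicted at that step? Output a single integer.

Step 0: ref 3 -> FAULT, frames=[3,-]
Step 1: ref 3 -> HIT, frames=[3,-]
Step 2: ref 3 -> HIT, frames=[3,-]
Step 3: ref 2 -> FAULT, frames=[3,2]
Step 4: ref 4 -> FAULT, evict 3, frames=[4,2]
Step 5: ref 3 -> FAULT, evict 2, frames=[4,3]
Step 6: ref 3 -> HIT, frames=[4,3]
Step 7: ref 1 -> FAULT, evict 4, frames=[1,3]
Step 8: ref 2 -> FAULT, evict 3, frames=[1,2]
Step 9: ref 3 -> FAULT, evict 1, frames=[3,2]
Step 10: ref 4 -> FAULT, evict 2, frames=[3,4]
At step 10: evicted page 2

Answer: 2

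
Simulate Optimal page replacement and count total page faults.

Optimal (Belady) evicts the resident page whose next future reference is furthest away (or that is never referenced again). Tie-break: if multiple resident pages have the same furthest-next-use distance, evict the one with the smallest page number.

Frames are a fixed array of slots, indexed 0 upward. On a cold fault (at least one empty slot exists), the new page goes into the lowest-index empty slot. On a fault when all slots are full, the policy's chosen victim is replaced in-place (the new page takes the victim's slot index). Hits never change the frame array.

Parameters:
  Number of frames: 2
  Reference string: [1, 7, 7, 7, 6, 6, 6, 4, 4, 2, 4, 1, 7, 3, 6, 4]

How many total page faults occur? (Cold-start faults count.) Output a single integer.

Answer: 9

Derivation:
Step 0: ref 1 → FAULT, frames=[1,-]
Step 1: ref 7 → FAULT, frames=[1,7]
Step 2: ref 7 → HIT, frames=[1,7]
Step 3: ref 7 → HIT, frames=[1,7]
Step 4: ref 6 → FAULT (evict 7), frames=[1,6]
Step 5: ref 6 → HIT, frames=[1,6]
Step 6: ref 6 → HIT, frames=[1,6]
Step 7: ref 4 → FAULT (evict 6), frames=[1,4]
Step 8: ref 4 → HIT, frames=[1,4]
Step 9: ref 2 → FAULT (evict 1), frames=[2,4]
Step 10: ref 4 → HIT, frames=[2,4]
Step 11: ref 1 → FAULT (evict 2), frames=[1,4]
Step 12: ref 7 → FAULT (evict 1), frames=[7,4]
Step 13: ref 3 → FAULT (evict 7), frames=[3,4]
Step 14: ref 6 → FAULT (evict 3), frames=[6,4]
Step 15: ref 4 → HIT, frames=[6,4]
Total faults: 9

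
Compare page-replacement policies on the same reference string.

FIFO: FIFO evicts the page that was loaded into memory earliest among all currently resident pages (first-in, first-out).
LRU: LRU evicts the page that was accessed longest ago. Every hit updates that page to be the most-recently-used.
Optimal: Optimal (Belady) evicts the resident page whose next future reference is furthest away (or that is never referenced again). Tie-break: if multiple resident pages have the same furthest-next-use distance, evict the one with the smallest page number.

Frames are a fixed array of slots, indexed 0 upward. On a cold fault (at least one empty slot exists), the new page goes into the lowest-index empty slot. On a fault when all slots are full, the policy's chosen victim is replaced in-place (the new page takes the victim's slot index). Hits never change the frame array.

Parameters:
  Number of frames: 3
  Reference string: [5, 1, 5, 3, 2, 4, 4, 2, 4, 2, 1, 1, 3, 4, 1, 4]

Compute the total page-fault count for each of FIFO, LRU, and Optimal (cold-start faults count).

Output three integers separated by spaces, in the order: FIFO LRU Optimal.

--- FIFO ---
  step 0: ref 5 -> FAULT, frames=[5,-,-] (faults so far: 1)
  step 1: ref 1 -> FAULT, frames=[5,1,-] (faults so far: 2)
  step 2: ref 5 -> HIT, frames=[5,1,-] (faults so far: 2)
  step 3: ref 3 -> FAULT, frames=[5,1,3] (faults so far: 3)
  step 4: ref 2 -> FAULT, evict 5, frames=[2,1,3] (faults so far: 4)
  step 5: ref 4 -> FAULT, evict 1, frames=[2,4,3] (faults so far: 5)
  step 6: ref 4 -> HIT, frames=[2,4,3] (faults so far: 5)
  step 7: ref 2 -> HIT, frames=[2,4,3] (faults so far: 5)
  step 8: ref 4 -> HIT, frames=[2,4,3] (faults so far: 5)
  step 9: ref 2 -> HIT, frames=[2,4,3] (faults so far: 5)
  step 10: ref 1 -> FAULT, evict 3, frames=[2,4,1] (faults so far: 6)
  step 11: ref 1 -> HIT, frames=[2,4,1] (faults so far: 6)
  step 12: ref 3 -> FAULT, evict 2, frames=[3,4,1] (faults so far: 7)
  step 13: ref 4 -> HIT, frames=[3,4,1] (faults so far: 7)
  step 14: ref 1 -> HIT, frames=[3,4,1] (faults so far: 7)
  step 15: ref 4 -> HIT, frames=[3,4,1] (faults so far: 7)
  FIFO total faults: 7
--- LRU ---
  step 0: ref 5 -> FAULT, frames=[5,-,-] (faults so far: 1)
  step 1: ref 1 -> FAULT, frames=[5,1,-] (faults so far: 2)
  step 2: ref 5 -> HIT, frames=[5,1,-] (faults so far: 2)
  step 3: ref 3 -> FAULT, frames=[5,1,3] (faults so far: 3)
  step 4: ref 2 -> FAULT, evict 1, frames=[5,2,3] (faults so far: 4)
  step 5: ref 4 -> FAULT, evict 5, frames=[4,2,3] (faults so far: 5)
  step 6: ref 4 -> HIT, frames=[4,2,3] (faults so far: 5)
  step 7: ref 2 -> HIT, frames=[4,2,3] (faults so far: 5)
  step 8: ref 4 -> HIT, frames=[4,2,3] (faults so far: 5)
  step 9: ref 2 -> HIT, frames=[4,2,3] (faults so far: 5)
  step 10: ref 1 -> FAULT, evict 3, frames=[4,2,1] (faults so far: 6)
  step 11: ref 1 -> HIT, frames=[4,2,1] (faults so far: 6)
  step 12: ref 3 -> FAULT, evict 4, frames=[3,2,1] (faults so far: 7)
  step 13: ref 4 -> FAULT, evict 2, frames=[3,4,1] (faults so far: 8)
  step 14: ref 1 -> HIT, frames=[3,4,1] (faults so far: 8)
  step 15: ref 4 -> HIT, frames=[3,4,1] (faults so far: 8)
  LRU total faults: 8
--- Optimal ---
  step 0: ref 5 -> FAULT, frames=[5,-,-] (faults so far: 1)
  step 1: ref 1 -> FAULT, frames=[5,1,-] (faults so far: 2)
  step 2: ref 5 -> HIT, frames=[5,1,-] (faults so far: 2)
  step 3: ref 3 -> FAULT, frames=[5,1,3] (faults so far: 3)
  step 4: ref 2 -> FAULT, evict 5, frames=[2,1,3] (faults so far: 4)
  step 5: ref 4 -> FAULT, evict 3, frames=[2,1,4] (faults so far: 5)
  step 6: ref 4 -> HIT, frames=[2,1,4] (faults so far: 5)
  step 7: ref 2 -> HIT, frames=[2,1,4] (faults so far: 5)
  step 8: ref 4 -> HIT, frames=[2,1,4] (faults so far: 5)
  step 9: ref 2 -> HIT, frames=[2,1,4] (faults so far: 5)
  step 10: ref 1 -> HIT, frames=[2,1,4] (faults so far: 5)
  step 11: ref 1 -> HIT, frames=[2,1,4] (faults so far: 5)
  step 12: ref 3 -> FAULT, evict 2, frames=[3,1,4] (faults so far: 6)
  step 13: ref 4 -> HIT, frames=[3,1,4] (faults so far: 6)
  step 14: ref 1 -> HIT, frames=[3,1,4] (faults so far: 6)
  step 15: ref 4 -> HIT, frames=[3,1,4] (faults so far: 6)
  Optimal total faults: 6

Answer: 7 8 6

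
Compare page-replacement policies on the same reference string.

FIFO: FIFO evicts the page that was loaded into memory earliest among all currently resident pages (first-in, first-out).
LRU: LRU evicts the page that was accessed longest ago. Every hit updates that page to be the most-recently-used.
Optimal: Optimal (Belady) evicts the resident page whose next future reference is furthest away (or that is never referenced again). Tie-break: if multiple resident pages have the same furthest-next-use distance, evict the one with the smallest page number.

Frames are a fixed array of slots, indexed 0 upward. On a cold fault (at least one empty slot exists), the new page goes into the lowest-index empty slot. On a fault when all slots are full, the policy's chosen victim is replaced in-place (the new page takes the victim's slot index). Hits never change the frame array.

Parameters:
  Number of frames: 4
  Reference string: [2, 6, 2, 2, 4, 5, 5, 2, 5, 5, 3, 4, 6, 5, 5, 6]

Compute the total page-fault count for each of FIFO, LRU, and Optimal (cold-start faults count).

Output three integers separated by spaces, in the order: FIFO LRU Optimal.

Answer: 5 6 5

Derivation:
--- FIFO ---
  step 0: ref 2 -> FAULT, frames=[2,-,-,-] (faults so far: 1)
  step 1: ref 6 -> FAULT, frames=[2,6,-,-] (faults so far: 2)
  step 2: ref 2 -> HIT, frames=[2,6,-,-] (faults so far: 2)
  step 3: ref 2 -> HIT, frames=[2,6,-,-] (faults so far: 2)
  step 4: ref 4 -> FAULT, frames=[2,6,4,-] (faults so far: 3)
  step 5: ref 5 -> FAULT, frames=[2,6,4,5] (faults so far: 4)
  step 6: ref 5 -> HIT, frames=[2,6,4,5] (faults so far: 4)
  step 7: ref 2 -> HIT, frames=[2,6,4,5] (faults so far: 4)
  step 8: ref 5 -> HIT, frames=[2,6,4,5] (faults so far: 4)
  step 9: ref 5 -> HIT, frames=[2,6,4,5] (faults so far: 4)
  step 10: ref 3 -> FAULT, evict 2, frames=[3,6,4,5] (faults so far: 5)
  step 11: ref 4 -> HIT, frames=[3,6,4,5] (faults so far: 5)
  step 12: ref 6 -> HIT, frames=[3,6,4,5] (faults so far: 5)
  step 13: ref 5 -> HIT, frames=[3,6,4,5] (faults so far: 5)
  step 14: ref 5 -> HIT, frames=[3,6,4,5] (faults so far: 5)
  step 15: ref 6 -> HIT, frames=[3,6,4,5] (faults so far: 5)
  FIFO total faults: 5
--- LRU ---
  step 0: ref 2 -> FAULT, frames=[2,-,-,-] (faults so far: 1)
  step 1: ref 6 -> FAULT, frames=[2,6,-,-] (faults so far: 2)
  step 2: ref 2 -> HIT, frames=[2,6,-,-] (faults so far: 2)
  step 3: ref 2 -> HIT, frames=[2,6,-,-] (faults so far: 2)
  step 4: ref 4 -> FAULT, frames=[2,6,4,-] (faults so far: 3)
  step 5: ref 5 -> FAULT, frames=[2,6,4,5] (faults so far: 4)
  step 6: ref 5 -> HIT, frames=[2,6,4,5] (faults so far: 4)
  step 7: ref 2 -> HIT, frames=[2,6,4,5] (faults so far: 4)
  step 8: ref 5 -> HIT, frames=[2,6,4,5] (faults so far: 4)
  step 9: ref 5 -> HIT, frames=[2,6,4,5] (faults so far: 4)
  step 10: ref 3 -> FAULT, evict 6, frames=[2,3,4,5] (faults so far: 5)
  step 11: ref 4 -> HIT, frames=[2,3,4,5] (faults so far: 5)
  step 12: ref 6 -> FAULT, evict 2, frames=[6,3,4,5] (faults so far: 6)
  step 13: ref 5 -> HIT, frames=[6,3,4,5] (faults so far: 6)
  step 14: ref 5 -> HIT, frames=[6,3,4,5] (faults so far: 6)
  step 15: ref 6 -> HIT, frames=[6,3,4,5] (faults so far: 6)
  LRU total faults: 6
--- Optimal ---
  step 0: ref 2 -> FAULT, frames=[2,-,-,-] (faults so far: 1)
  step 1: ref 6 -> FAULT, frames=[2,6,-,-] (faults so far: 2)
  step 2: ref 2 -> HIT, frames=[2,6,-,-] (faults so far: 2)
  step 3: ref 2 -> HIT, frames=[2,6,-,-] (faults so far: 2)
  step 4: ref 4 -> FAULT, frames=[2,6,4,-] (faults so far: 3)
  step 5: ref 5 -> FAULT, frames=[2,6,4,5] (faults so far: 4)
  step 6: ref 5 -> HIT, frames=[2,6,4,5] (faults so far: 4)
  step 7: ref 2 -> HIT, frames=[2,6,4,5] (faults so far: 4)
  step 8: ref 5 -> HIT, frames=[2,6,4,5] (faults so far: 4)
  step 9: ref 5 -> HIT, frames=[2,6,4,5] (faults so far: 4)
  step 10: ref 3 -> FAULT, evict 2, frames=[3,6,4,5] (faults so far: 5)
  step 11: ref 4 -> HIT, frames=[3,6,4,5] (faults so far: 5)
  step 12: ref 6 -> HIT, frames=[3,6,4,5] (faults so far: 5)
  step 13: ref 5 -> HIT, frames=[3,6,4,5] (faults so far: 5)
  step 14: ref 5 -> HIT, frames=[3,6,4,5] (faults so far: 5)
  step 15: ref 6 -> HIT, frames=[3,6,4,5] (faults so far: 5)
  Optimal total faults: 5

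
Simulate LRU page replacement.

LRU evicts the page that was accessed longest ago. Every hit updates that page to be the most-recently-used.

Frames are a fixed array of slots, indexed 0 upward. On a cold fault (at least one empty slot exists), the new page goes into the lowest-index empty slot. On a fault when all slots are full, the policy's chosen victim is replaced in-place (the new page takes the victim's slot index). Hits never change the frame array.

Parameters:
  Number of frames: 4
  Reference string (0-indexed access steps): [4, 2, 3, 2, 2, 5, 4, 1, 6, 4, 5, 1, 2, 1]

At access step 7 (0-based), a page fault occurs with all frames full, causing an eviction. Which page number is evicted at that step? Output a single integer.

Step 0: ref 4 -> FAULT, frames=[4,-,-,-]
Step 1: ref 2 -> FAULT, frames=[4,2,-,-]
Step 2: ref 3 -> FAULT, frames=[4,2,3,-]
Step 3: ref 2 -> HIT, frames=[4,2,3,-]
Step 4: ref 2 -> HIT, frames=[4,2,3,-]
Step 5: ref 5 -> FAULT, frames=[4,2,3,5]
Step 6: ref 4 -> HIT, frames=[4,2,3,5]
Step 7: ref 1 -> FAULT, evict 3, frames=[4,2,1,5]
At step 7: evicted page 3

Answer: 3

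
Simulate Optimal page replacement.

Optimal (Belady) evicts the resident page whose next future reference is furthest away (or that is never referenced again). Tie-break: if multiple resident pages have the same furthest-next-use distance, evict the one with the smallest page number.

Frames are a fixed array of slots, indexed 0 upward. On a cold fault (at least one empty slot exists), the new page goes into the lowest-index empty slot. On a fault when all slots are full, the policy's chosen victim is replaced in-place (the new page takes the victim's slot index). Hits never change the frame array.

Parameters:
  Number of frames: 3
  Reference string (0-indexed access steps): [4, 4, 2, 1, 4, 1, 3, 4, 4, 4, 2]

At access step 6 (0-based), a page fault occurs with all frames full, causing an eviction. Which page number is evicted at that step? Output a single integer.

Answer: 1

Derivation:
Step 0: ref 4 -> FAULT, frames=[4,-,-]
Step 1: ref 4 -> HIT, frames=[4,-,-]
Step 2: ref 2 -> FAULT, frames=[4,2,-]
Step 3: ref 1 -> FAULT, frames=[4,2,1]
Step 4: ref 4 -> HIT, frames=[4,2,1]
Step 5: ref 1 -> HIT, frames=[4,2,1]
Step 6: ref 3 -> FAULT, evict 1, frames=[4,2,3]
At step 6: evicted page 1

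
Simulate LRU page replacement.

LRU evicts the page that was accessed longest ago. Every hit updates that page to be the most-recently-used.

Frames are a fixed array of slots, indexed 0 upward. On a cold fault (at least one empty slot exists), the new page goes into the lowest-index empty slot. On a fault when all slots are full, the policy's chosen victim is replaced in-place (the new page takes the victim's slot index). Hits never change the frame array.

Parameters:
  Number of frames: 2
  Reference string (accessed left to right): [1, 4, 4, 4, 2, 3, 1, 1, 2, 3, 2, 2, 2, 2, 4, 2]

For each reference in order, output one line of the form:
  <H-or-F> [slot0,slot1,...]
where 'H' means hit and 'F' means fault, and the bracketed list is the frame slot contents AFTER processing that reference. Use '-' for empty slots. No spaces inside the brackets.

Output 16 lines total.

F [1,-]
F [1,4]
H [1,4]
H [1,4]
F [2,4]
F [2,3]
F [1,3]
H [1,3]
F [1,2]
F [3,2]
H [3,2]
H [3,2]
H [3,2]
H [3,2]
F [4,2]
H [4,2]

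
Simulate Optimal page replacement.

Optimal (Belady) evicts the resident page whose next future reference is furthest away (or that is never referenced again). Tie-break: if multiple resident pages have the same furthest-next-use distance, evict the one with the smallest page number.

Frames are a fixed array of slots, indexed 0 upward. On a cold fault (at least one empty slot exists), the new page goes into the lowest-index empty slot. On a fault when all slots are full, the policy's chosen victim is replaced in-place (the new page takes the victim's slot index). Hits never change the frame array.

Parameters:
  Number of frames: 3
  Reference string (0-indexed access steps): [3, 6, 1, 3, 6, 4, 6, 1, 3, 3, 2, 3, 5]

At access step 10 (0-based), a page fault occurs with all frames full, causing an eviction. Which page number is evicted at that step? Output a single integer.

Answer: 4

Derivation:
Step 0: ref 3 -> FAULT, frames=[3,-,-]
Step 1: ref 6 -> FAULT, frames=[3,6,-]
Step 2: ref 1 -> FAULT, frames=[3,6,1]
Step 3: ref 3 -> HIT, frames=[3,6,1]
Step 4: ref 6 -> HIT, frames=[3,6,1]
Step 5: ref 4 -> FAULT, evict 3, frames=[4,6,1]
Step 6: ref 6 -> HIT, frames=[4,6,1]
Step 7: ref 1 -> HIT, frames=[4,6,1]
Step 8: ref 3 -> FAULT, evict 1, frames=[4,6,3]
Step 9: ref 3 -> HIT, frames=[4,6,3]
Step 10: ref 2 -> FAULT, evict 4, frames=[2,6,3]
At step 10: evicted page 4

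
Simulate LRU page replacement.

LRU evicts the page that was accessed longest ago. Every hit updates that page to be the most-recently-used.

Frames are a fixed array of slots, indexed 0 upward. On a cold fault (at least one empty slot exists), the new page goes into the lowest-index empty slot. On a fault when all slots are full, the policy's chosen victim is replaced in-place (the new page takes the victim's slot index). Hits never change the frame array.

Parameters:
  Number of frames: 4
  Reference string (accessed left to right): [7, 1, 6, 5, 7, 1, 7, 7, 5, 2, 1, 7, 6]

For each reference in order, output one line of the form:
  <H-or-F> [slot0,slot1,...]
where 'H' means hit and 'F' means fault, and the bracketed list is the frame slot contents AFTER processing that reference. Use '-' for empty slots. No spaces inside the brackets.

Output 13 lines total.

F [7,-,-,-]
F [7,1,-,-]
F [7,1,6,-]
F [7,1,6,5]
H [7,1,6,5]
H [7,1,6,5]
H [7,1,6,5]
H [7,1,6,5]
H [7,1,6,5]
F [7,1,2,5]
H [7,1,2,5]
H [7,1,2,5]
F [7,1,2,6]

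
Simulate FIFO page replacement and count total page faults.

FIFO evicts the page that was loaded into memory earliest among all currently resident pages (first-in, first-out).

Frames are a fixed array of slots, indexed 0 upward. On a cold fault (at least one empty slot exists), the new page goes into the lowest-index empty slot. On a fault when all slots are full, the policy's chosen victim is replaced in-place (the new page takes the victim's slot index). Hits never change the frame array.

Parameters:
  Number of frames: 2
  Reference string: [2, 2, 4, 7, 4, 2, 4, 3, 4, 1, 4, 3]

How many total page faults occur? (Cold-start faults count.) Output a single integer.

Step 0: ref 2 → FAULT, frames=[2,-]
Step 1: ref 2 → HIT, frames=[2,-]
Step 2: ref 4 → FAULT, frames=[2,4]
Step 3: ref 7 → FAULT (evict 2), frames=[7,4]
Step 4: ref 4 → HIT, frames=[7,4]
Step 5: ref 2 → FAULT (evict 4), frames=[7,2]
Step 6: ref 4 → FAULT (evict 7), frames=[4,2]
Step 7: ref 3 → FAULT (evict 2), frames=[4,3]
Step 8: ref 4 → HIT, frames=[4,3]
Step 9: ref 1 → FAULT (evict 4), frames=[1,3]
Step 10: ref 4 → FAULT (evict 3), frames=[1,4]
Step 11: ref 3 → FAULT (evict 1), frames=[3,4]
Total faults: 9

Answer: 9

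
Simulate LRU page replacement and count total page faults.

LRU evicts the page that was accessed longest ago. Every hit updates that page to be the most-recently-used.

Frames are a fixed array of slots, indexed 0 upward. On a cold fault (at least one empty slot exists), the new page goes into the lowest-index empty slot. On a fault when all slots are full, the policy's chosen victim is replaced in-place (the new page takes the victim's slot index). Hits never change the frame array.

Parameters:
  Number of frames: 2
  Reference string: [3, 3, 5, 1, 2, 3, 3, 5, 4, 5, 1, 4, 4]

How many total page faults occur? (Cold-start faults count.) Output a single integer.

Step 0: ref 3 → FAULT, frames=[3,-]
Step 1: ref 3 → HIT, frames=[3,-]
Step 2: ref 5 → FAULT, frames=[3,5]
Step 3: ref 1 → FAULT (evict 3), frames=[1,5]
Step 4: ref 2 → FAULT (evict 5), frames=[1,2]
Step 5: ref 3 → FAULT (evict 1), frames=[3,2]
Step 6: ref 3 → HIT, frames=[3,2]
Step 7: ref 5 → FAULT (evict 2), frames=[3,5]
Step 8: ref 4 → FAULT (evict 3), frames=[4,5]
Step 9: ref 5 → HIT, frames=[4,5]
Step 10: ref 1 → FAULT (evict 4), frames=[1,5]
Step 11: ref 4 → FAULT (evict 5), frames=[1,4]
Step 12: ref 4 → HIT, frames=[1,4]
Total faults: 9

Answer: 9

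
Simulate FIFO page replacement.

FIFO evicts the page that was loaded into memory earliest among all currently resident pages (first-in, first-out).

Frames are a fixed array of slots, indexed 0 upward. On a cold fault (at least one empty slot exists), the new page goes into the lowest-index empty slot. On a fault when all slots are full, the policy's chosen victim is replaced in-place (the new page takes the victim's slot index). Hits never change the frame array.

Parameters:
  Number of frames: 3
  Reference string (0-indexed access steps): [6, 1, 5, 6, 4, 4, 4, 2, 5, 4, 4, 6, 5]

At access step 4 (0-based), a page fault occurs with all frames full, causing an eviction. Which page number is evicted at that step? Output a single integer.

Step 0: ref 6 -> FAULT, frames=[6,-,-]
Step 1: ref 1 -> FAULT, frames=[6,1,-]
Step 2: ref 5 -> FAULT, frames=[6,1,5]
Step 3: ref 6 -> HIT, frames=[6,1,5]
Step 4: ref 4 -> FAULT, evict 6, frames=[4,1,5]
At step 4: evicted page 6

Answer: 6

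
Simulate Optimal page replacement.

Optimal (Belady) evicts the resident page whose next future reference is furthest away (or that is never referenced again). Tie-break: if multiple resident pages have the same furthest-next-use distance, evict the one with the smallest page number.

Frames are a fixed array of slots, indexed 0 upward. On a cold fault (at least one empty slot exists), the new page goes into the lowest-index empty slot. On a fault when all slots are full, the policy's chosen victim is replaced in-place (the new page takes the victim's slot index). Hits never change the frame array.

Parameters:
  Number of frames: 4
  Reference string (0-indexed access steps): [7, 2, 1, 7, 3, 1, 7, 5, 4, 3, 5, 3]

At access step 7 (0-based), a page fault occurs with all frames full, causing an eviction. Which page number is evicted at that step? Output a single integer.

Answer: 1

Derivation:
Step 0: ref 7 -> FAULT, frames=[7,-,-,-]
Step 1: ref 2 -> FAULT, frames=[7,2,-,-]
Step 2: ref 1 -> FAULT, frames=[7,2,1,-]
Step 3: ref 7 -> HIT, frames=[7,2,1,-]
Step 4: ref 3 -> FAULT, frames=[7,2,1,3]
Step 5: ref 1 -> HIT, frames=[7,2,1,3]
Step 6: ref 7 -> HIT, frames=[7,2,1,3]
Step 7: ref 5 -> FAULT, evict 1, frames=[7,2,5,3]
At step 7: evicted page 1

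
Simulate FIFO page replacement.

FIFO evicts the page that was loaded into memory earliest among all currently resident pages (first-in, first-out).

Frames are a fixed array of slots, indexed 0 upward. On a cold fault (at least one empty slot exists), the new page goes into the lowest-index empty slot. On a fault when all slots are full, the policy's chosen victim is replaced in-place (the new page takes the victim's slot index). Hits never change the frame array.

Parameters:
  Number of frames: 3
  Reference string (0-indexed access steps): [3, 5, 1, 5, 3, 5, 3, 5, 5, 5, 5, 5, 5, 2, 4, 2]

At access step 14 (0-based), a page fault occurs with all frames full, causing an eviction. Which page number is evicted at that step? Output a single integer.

Step 0: ref 3 -> FAULT, frames=[3,-,-]
Step 1: ref 5 -> FAULT, frames=[3,5,-]
Step 2: ref 1 -> FAULT, frames=[3,5,1]
Step 3: ref 5 -> HIT, frames=[3,5,1]
Step 4: ref 3 -> HIT, frames=[3,5,1]
Step 5: ref 5 -> HIT, frames=[3,5,1]
Step 6: ref 3 -> HIT, frames=[3,5,1]
Step 7: ref 5 -> HIT, frames=[3,5,1]
Step 8: ref 5 -> HIT, frames=[3,5,1]
Step 9: ref 5 -> HIT, frames=[3,5,1]
Step 10: ref 5 -> HIT, frames=[3,5,1]
Step 11: ref 5 -> HIT, frames=[3,5,1]
Step 12: ref 5 -> HIT, frames=[3,5,1]
Step 13: ref 2 -> FAULT, evict 3, frames=[2,5,1]
Step 14: ref 4 -> FAULT, evict 5, frames=[2,4,1]
At step 14: evicted page 5

Answer: 5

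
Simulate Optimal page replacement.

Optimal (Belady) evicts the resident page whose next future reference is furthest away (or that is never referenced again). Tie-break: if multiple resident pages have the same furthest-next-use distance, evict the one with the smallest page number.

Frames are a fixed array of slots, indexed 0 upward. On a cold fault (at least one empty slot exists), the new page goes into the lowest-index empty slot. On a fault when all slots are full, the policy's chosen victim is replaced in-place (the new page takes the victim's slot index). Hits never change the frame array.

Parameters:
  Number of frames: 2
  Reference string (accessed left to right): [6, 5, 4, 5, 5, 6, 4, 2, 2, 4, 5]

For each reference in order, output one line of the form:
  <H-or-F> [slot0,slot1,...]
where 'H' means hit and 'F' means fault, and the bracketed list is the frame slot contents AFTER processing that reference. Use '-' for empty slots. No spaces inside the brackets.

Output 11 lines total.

F [6,-]
F [6,5]
F [4,5]
H [4,5]
H [4,5]
F [4,6]
H [4,6]
F [4,2]
H [4,2]
H [4,2]
F [4,5]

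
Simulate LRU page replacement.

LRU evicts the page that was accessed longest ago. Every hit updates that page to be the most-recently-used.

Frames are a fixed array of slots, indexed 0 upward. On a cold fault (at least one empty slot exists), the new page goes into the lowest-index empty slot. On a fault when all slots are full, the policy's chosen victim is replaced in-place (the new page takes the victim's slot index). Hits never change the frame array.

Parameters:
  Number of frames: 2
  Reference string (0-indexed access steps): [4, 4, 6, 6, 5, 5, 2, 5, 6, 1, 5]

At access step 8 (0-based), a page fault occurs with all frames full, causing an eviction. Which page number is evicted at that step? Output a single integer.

Answer: 2

Derivation:
Step 0: ref 4 -> FAULT, frames=[4,-]
Step 1: ref 4 -> HIT, frames=[4,-]
Step 2: ref 6 -> FAULT, frames=[4,6]
Step 3: ref 6 -> HIT, frames=[4,6]
Step 4: ref 5 -> FAULT, evict 4, frames=[5,6]
Step 5: ref 5 -> HIT, frames=[5,6]
Step 6: ref 2 -> FAULT, evict 6, frames=[5,2]
Step 7: ref 5 -> HIT, frames=[5,2]
Step 8: ref 6 -> FAULT, evict 2, frames=[5,6]
At step 8: evicted page 2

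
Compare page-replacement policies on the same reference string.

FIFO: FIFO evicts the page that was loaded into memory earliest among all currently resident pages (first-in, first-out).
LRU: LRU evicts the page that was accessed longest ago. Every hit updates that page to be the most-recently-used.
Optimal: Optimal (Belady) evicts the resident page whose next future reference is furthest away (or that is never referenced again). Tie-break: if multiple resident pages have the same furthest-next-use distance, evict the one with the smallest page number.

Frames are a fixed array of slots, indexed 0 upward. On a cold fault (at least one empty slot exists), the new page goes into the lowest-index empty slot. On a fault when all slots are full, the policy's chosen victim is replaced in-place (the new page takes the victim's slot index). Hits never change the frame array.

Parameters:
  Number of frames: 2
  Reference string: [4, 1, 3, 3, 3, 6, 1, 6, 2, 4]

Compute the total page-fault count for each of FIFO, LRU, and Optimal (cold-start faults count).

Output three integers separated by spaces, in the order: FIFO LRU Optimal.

Answer: 7 7 6

Derivation:
--- FIFO ---
  step 0: ref 4 -> FAULT, frames=[4,-] (faults so far: 1)
  step 1: ref 1 -> FAULT, frames=[4,1] (faults so far: 2)
  step 2: ref 3 -> FAULT, evict 4, frames=[3,1] (faults so far: 3)
  step 3: ref 3 -> HIT, frames=[3,1] (faults so far: 3)
  step 4: ref 3 -> HIT, frames=[3,1] (faults so far: 3)
  step 5: ref 6 -> FAULT, evict 1, frames=[3,6] (faults so far: 4)
  step 6: ref 1 -> FAULT, evict 3, frames=[1,6] (faults so far: 5)
  step 7: ref 6 -> HIT, frames=[1,6] (faults so far: 5)
  step 8: ref 2 -> FAULT, evict 6, frames=[1,2] (faults so far: 6)
  step 9: ref 4 -> FAULT, evict 1, frames=[4,2] (faults so far: 7)
  FIFO total faults: 7
--- LRU ---
  step 0: ref 4 -> FAULT, frames=[4,-] (faults so far: 1)
  step 1: ref 1 -> FAULT, frames=[4,1] (faults so far: 2)
  step 2: ref 3 -> FAULT, evict 4, frames=[3,1] (faults so far: 3)
  step 3: ref 3 -> HIT, frames=[3,1] (faults so far: 3)
  step 4: ref 3 -> HIT, frames=[3,1] (faults so far: 3)
  step 5: ref 6 -> FAULT, evict 1, frames=[3,6] (faults so far: 4)
  step 6: ref 1 -> FAULT, evict 3, frames=[1,6] (faults so far: 5)
  step 7: ref 6 -> HIT, frames=[1,6] (faults so far: 5)
  step 8: ref 2 -> FAULT, evict 1, frames=[2,6] (faults so far: 6)
  step 9: ref 4 -> FAULT, evict 6, frames=[2,4] (faults so far: 7)
  LRU total faults: 7
--- Optimal ---
  step 0: ref 4 -> FAULT, frames=[4,-] (faults so far: 1)
  step 1: ref 1 -> FAULT, frames=[4,1] (faults so far: 2)
  step 2: ref 3 -> FAULT, evict 4, frames=[3,1] (faults so far: 3)
  step 3: ref 3 -> HIT, frames=[3,1] (faults so far: 3)
  step 4: ref 3 -> HIT, frames=[3,1] (faults so far: 3)
  step 5: ref 6 -> FAULT, evict 3, frames=[6,1] (faults so far: 4)
  step 6: ref 1 -> HIT, frames=[6,1] (faults so far: 4)
  step 7: ref 6 -> HIT, frames=[6,1] (faults so far: 4)
  step 8: ref 2 -> FAULT, evict 1, frames=[6,2] (faults so far: 5)
  step 9: ref 4 -> FAULT, evict 2, frames=[6,4] (faults so far: 6)
  Optimal total faults: 6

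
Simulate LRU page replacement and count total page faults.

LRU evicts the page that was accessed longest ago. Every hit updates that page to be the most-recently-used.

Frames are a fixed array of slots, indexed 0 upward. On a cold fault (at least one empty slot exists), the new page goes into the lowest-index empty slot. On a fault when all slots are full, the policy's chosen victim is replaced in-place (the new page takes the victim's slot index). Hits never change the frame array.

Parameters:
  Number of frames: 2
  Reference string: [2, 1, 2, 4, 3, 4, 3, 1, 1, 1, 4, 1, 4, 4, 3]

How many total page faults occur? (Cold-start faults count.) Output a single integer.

Step 0: ref 2 → FAULT, frames=[2,-]
Step 1: ref 1 → FAULT, frames=[2,1]
Step 2: ref 2 → HIT, frames=[2,1]
Step 3: ref 4 → FAULT (evict 1), frames=[2,4]
Step 4: ref 3 → FAULT (evict 2), frames=[3,4]
Step 5: ref 4 → HIT, frames=[3,4]
Step 6: ref 3 → HIT, frames=[3,4]
Step 7: ref 1 → FAULT (evict 4), frames=[3,1]
Step 8: ref 1 → HIT, frames=[3,1]
Step 9: ref 1 → HIT, frames=[3,1]
Step 10: ref 4 → FAULT (evict 3), frames=[4,1]
Step 11: ref 1 → HIT, frames=[4,1]
Step 12: ref 4 → HIT, frames=[4,1]
Step 13: ref 4 → HIT, frames=[4,1]
Step 14: ref 3 → FAULT (evict 1), frames=[4,3]
Total faults: 7

Answer: 7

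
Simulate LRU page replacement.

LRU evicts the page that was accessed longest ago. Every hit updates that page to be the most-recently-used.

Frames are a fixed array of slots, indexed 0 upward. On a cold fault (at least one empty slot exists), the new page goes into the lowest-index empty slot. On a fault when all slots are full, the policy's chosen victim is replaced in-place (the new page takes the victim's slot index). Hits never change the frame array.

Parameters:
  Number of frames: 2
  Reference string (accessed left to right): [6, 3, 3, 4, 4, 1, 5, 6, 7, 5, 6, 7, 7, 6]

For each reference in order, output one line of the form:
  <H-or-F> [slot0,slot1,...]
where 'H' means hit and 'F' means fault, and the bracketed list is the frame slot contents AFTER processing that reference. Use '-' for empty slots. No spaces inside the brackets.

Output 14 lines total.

F [6,-]
F [6,3]
H [6,3]
F [4,3]
H [4,3]
F [4,1]
F [5,1]
F [5,6]
F [7,6]
F [7,5]
F [6,5]
F [6,7]
H [6,7]
H [6,7]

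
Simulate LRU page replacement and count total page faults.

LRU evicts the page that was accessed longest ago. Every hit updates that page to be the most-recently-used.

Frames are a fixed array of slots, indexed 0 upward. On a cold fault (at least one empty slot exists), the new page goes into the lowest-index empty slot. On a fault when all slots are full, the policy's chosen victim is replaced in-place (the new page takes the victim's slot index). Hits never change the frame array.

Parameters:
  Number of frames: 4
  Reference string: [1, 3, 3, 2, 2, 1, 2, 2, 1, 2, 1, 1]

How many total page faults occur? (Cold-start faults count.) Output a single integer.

Answer: 3

Derivation:
Step 0: ref 1 → FAULT, frames=[1,-,-,-]
Step 1: ref 3 → FAULT, frames=[1,3,-,-]
Step 2: ref 3 → HIT, frames=[1,3,-,-]
Step 3: ref 2 → FAULT, frames=[1,3,2,-]
Step 4: ref 2 → HIT, frames=[1,3,2,-]
Step 5: ref 1 → HIT, frames=[1,3,2,-]
Step 6: ref 2 → HIT, frames=[1,3,2,-]
Step 7: ref 2 → HIT, frames=[1,3,2,-]
Step 8: ref 1 → HIT, frames=[1,3,2,-]
Step 9: ref 2 → HIT, frames=[1,3,2,-]
Step 10: ref 1 → HIT, frames=[1,3,2,-]
Step 11: ref 1 → HIT, frames=[1,3,2,-]
Total faults: 3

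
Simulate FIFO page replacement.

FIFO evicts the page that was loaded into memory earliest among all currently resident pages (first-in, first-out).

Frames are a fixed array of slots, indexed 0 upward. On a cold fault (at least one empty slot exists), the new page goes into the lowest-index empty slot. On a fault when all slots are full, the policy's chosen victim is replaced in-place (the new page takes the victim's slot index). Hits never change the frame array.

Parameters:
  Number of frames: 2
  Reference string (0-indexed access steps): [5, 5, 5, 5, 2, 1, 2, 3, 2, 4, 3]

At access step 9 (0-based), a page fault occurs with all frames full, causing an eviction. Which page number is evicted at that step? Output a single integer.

Answer: 3

Derivation:
Step 0: ref 5 -> FAULT, frames=[5,-]
Step 1: ref 5 -> HIT, frames=[5,-]
Step 2: ref 5 -> HIT, frames=[5,-]
Step 3: ref 5 -> HIT, frames=[5,-]
Step 4: ref 2 -> FAULT, frames=[5,2]
Step 5: ref 1 -> FAULT, evict 5, frames=[1,2]
Step 6: ref 2 -> HIT, frames=[1,2]
Step 7: ref 3 -> FAULT, evict 2, frames=[1,3]
Step 8: ref 2 -> FAULT, evict 1, frames=[2,3]
Step 9: ref 4 -> FAULT, evict 3, frames=[2,4]
At step 9: evicted page 3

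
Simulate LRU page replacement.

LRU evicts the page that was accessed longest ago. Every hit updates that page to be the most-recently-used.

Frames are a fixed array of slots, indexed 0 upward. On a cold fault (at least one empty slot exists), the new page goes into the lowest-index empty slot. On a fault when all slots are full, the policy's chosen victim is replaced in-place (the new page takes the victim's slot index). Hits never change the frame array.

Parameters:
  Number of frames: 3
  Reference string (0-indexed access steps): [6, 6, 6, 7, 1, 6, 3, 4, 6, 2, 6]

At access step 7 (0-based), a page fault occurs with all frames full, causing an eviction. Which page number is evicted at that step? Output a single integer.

Step 0: ref 6 -> FAULT, frames=[6,-,-]
Step 1: ref 6 -> HIT, frames=[6,-,-]
Step 2: ref 6 -> HIT, frames=[6,-,-]
Step 3: ref 7 -> FAULT, frames=[6,7,-]
Step 4: ref 1 -> FAULT, frames=[6,7,1]
Step 5: ref 6 -> HIT, frames=[6,7,1]
Step 6: ref 3 -> FAULT, evict 7, frames=[6,3,1]
Step 7: ref 4 -> FAULT, evict 1, frames=[6,3,4]
At step 7: evicted page 1

Answer: 1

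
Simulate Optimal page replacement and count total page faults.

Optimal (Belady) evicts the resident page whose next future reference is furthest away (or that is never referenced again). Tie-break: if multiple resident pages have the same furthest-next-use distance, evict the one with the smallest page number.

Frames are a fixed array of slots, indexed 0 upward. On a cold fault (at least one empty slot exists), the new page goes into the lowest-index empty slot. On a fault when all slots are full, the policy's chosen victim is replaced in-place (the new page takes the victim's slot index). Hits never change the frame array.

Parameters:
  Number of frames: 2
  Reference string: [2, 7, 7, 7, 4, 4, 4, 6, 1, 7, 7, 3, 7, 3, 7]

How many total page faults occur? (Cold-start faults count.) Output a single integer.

Answer: 6

Derivation:
Step 0: ref 2 → FAULT, frames=[2,-]
Step 1: ref 7 → FAULT, frames=[2,7]
Step 2: ref 7 → HIT, frames=[2,7]
Step 3: ref 7 → HIT, frames=[2,7]
Step 4: ref 4 → FAULT (evict 2), frames=[4,7]
Step 5: ref 4 → HIT, frames=[4,7]
Step 6: ref 4 → HIT, frames=[4,7]
Step 7: ref 6 → FAULT (evict 4), frames=[6,7]
Step 8: ref 1 → FAULT (evict 6), frames=[1,7]
Step 9: ref 7 → HIT, frames=[1,7]
Step 10: ref 7 → HIT, frames=[1,7]
Step 11: ref 3 → FAULT (evict 1), frames=[3,7]
Step 12: ref 7 → HIT, frames=[3,7]
Step 13: ref 3 → HIT, frames=[3,7]
Step 14: ref 7 → HIT, frames=[3,7]
Total faults: 6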